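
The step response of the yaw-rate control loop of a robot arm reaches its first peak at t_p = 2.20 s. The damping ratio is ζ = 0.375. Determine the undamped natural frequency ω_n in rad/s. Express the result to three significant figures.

ω_n ≈ 1.54 rad/s

Peak time t_p = π/ω_d, so ω_d = π/t_p = π/2.20 = 1.43 rad/s.
ω_n = ω_d/√(1−ζ²) = 1.43/√0.859 = 1.54 rad/s.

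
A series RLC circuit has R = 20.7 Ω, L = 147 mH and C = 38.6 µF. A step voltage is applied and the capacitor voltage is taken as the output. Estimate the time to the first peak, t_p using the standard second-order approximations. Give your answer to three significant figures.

For a series RLC circuit (capacitor voltage as output), ω_n = 1/√(LC) = 1/√(147 mH · 38.6 µF) = 420 rad/s.
ζ = (R/2)·√(C/L) = (20.7/2)·√(38.6 µF/147 mH) = 0.168.
The damped frequency ω_d = ω_n√(1−ζ²) = 414 rad/s. t_p = π/ω_d = 0.00759 s.

t_p ≈ 0.00759 s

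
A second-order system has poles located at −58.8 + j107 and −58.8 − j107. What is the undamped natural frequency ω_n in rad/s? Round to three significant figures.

ω_n ≈ 122 rad/s

With σ = 58.8, ω_d = 107: ω_n = √(σ²+ω_d²) = 122 rad/s, ζ = σ/ω_n = 0.482.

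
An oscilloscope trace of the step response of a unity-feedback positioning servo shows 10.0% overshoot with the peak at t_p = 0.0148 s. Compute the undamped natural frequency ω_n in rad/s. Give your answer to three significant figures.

From the overshoot, ζ = −ln(OS)/√(π²+ln²(OS)) = 0.591.
t_p = π/ω_d ⇒ ω_d = 212 rad/s; then ω_n = ω_d/√(1−ζ²) = 263 rad/s.

ω_n ≈ 263 rad/s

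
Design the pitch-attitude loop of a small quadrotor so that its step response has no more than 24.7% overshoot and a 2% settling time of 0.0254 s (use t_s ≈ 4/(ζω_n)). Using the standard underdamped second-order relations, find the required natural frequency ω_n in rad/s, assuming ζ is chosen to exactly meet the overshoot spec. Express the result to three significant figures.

From %OS = 100·exp(−πζ/√(1−ζ²)), invert to get ζ = −ln(OS)/√(π² + ln²(OS)) with OS = 0.247.
−ln 0.247 = 1.398, so ζ = 1.398/√(π² + 1.955) = 0.407.
From t_s ≈ 4/(ζω_n): ω_n = 4/(ζ·t_s) = 4/(0.407·0.0254) = 387 rad/s.

ω_n ≈ 387 rad/s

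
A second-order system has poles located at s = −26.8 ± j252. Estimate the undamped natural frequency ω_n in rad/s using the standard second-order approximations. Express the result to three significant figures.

|pole| = ω_n = √(26.8² + 252²) = 253 rad/s; ζ = cos θ = σ/ω_n = 0.106.

ω_n ≈ 253 rad/s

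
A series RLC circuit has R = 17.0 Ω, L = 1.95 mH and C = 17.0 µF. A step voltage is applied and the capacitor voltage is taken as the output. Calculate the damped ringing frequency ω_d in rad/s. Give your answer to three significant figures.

ω_d ≈ 3340 rad/s

For a series RLC circuit (capacitor voltage as output), ω_n = 1/√(LC) = 1/√(1.95 mH · 17.0 µF) = 5490 rad/s.
ζ = (R/2)·√(C/L) = (17.0/2)·√(17.0 µF/1.95 mH) = 0.794.
ω_d = 5490·√(1 − 0.794²) = 3340 rad/s.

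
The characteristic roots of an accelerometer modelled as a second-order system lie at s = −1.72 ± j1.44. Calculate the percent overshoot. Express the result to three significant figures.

%OS ≈ 2.35%

The poles are at −σ ± jω_d with σ = 1.72 and ω_d = 1.44, so ω_n = √(σ²+ω_d²) = 2.24 rad/s and ζ = σ/ω_n = 0.767.
%OS = 100 e^{−πζ/√(1−ζ²)} with ζ = 0.767 gives 2.35%.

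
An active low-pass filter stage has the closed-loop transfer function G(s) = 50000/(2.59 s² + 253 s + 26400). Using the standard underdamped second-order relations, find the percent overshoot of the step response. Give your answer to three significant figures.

Dividing through by 2.59: denominator becomes s² + 97.68 s + 10190.
So ω_n = √10190 = 101 rad/s and ζ = 97.68/(2·101) = 0.484.
Overshoot: exp(−π·0.484/√(1−0.484²)) = 0.176, i.e. 17.6%.

%OS ≈ 17.6%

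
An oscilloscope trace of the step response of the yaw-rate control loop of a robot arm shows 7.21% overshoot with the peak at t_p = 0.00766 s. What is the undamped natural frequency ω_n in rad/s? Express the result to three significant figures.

ω_n ≈ 535 rad/s

From the overshoot, ζ = −ln(OS)/√(π²+ln²(OS)) = 0.642.
t_p = π/ω_d ⇒ ω_d = 410 rad/s; then ω_n = ω_d/√(1−ζ²) = 535 rad/s.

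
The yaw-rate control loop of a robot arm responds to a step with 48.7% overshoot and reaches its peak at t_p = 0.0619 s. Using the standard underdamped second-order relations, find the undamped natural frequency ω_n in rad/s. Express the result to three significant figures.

ω_n ≈ 52.1 rad/s

The overshoot fixes ζ = −ln(OS)/√(π²+ln²(OS)) = 0.223.
From t_p = π/ω_d, ω_d = π/0.0619 = 50.8 rad/s, so ω_n = ω_d/√(1−ζ²) = 52.1 rad/s.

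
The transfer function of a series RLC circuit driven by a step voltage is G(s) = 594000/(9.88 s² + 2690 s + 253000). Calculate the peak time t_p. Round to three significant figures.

Dividing through by 9.88: denominator becomes s² + 272.3 s + 25610.
So ω_n = √25610 = 160 rad/s and ζ = 272.3/(2·160) = 0.851.
The damped frequency ω_d = ω_n√(1−ζ²) = 84.1 rad/s. t_p = π/ω_d = 0.0373 s.

t_p ≈ 0.0373 s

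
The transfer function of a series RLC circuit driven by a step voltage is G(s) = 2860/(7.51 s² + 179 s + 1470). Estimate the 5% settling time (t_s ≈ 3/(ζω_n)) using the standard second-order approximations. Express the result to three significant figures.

Dividing through by 7.51: denominator becomes s² + 23.83 s + 195.7.
So ω_n = √195.7 = 14.0 rad/s and ζ = 23.83/(2·14.0) = 0.852.
t_s ≈ 3/(ζω_n) = 0.252 s.

t_s ≈ 0.252 s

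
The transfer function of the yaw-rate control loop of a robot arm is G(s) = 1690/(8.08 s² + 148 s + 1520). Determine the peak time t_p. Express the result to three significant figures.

Dividing through by 8.08: denominator becomes s² + 18.32 s + 188.1.
So ω_n = √188.1 = 13.7 rad/s and ζ = 18.32/(2·13.7) = 0.668.
The damped frequency ω_d = ω_n√(1−ζ²) = 10.2 rad/s. t_p = π/ω_d = 0.308 s.

t_p ≈ 0.308 s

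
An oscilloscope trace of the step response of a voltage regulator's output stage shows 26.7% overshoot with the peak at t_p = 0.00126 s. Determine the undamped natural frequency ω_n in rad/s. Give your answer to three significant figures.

ω_n ≈ 2700 rad/s

From the overshoot, ζ = −ln(OS)/√(π²+ln²(OS)) = 0.387.
t_p = π/ω_d ⇒ ω_d = 2490 rad/s; then ω_n = ω_d/√(1−ζ²) = 2700 rad/s.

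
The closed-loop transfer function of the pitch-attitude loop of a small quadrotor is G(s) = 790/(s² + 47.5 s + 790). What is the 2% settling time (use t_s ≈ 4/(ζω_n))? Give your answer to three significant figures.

ω_n = √790 = 28.1 rad/s; ζ = 47.5/(2·28.1) = 0.845.
t_s ≈ 4/(ζω_n) = 4/(0.845·28.1) = 0.168 s.

t_s ≈ 0.168 s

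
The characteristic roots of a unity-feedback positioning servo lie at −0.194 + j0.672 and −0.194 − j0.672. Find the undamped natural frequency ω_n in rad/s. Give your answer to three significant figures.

|pole| = ω_n = √(0.194² + 0.672²) = 0.699 rad/s; ζ = cos θ = σ/ω_n = 0.277.

ω_n ≈ 0.699 rad/s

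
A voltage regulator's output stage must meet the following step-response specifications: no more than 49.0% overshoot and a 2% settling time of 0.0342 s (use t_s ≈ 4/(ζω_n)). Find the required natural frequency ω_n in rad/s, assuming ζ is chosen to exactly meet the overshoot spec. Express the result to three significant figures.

ω_n ≈ 528 rad/s

ζ = −ln(OS)/√(π² + (ln OS)²). With OS = 0.490, ln OS = −0.7133 and ζ = 0.7133/3.222 = 0.221.
Then ω_n = 4/(ζ t_s) = 4/(0.221 × 0.0342) = 528 rad/s.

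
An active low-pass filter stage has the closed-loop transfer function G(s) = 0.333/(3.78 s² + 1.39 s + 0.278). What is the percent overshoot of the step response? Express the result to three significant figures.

Dividing through by 3.78: denominator becomes s² + 0.3677 s + 0.07354.
So ω_n = √0.07354 = 0.271 rad/s and ζ = 0.3677/(2·0.271) = 0.678.
Overshoot: exp(−π·0.678/√(1−0.678²)) = 0.0552, i.e. 5.52%.

%OS ≈ 5.52%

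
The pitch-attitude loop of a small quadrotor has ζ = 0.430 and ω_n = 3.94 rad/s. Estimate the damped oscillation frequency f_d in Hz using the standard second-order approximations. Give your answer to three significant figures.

f_d ≈ 0.566 Hz

ω_d = ω_n√(1−ζ²) = 3.94·√0.815 = 3.56 rad/s.
f_d = ω_d/(2π) = 0.566 Hz.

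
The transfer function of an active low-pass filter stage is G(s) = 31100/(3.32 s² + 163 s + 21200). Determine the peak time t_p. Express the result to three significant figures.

t_p ≈ 0.0413 s

Dividing through by 3.32: denominator becomes s² + 49.10 s + 6386.
So ω_n = √6386 = 79.9 rad/s and ζ = 49.10/(2·79.9) = 0.307.
ω_d = ω_n√(1−ζ²) = 76.0 rad/s. t_p = π/ω_d = 0.0413 s.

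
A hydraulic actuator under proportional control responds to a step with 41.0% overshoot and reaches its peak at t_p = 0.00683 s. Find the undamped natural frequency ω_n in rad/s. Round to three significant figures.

ω_n ≈ 478 rad/s

ζ from %OS: ζ = |ln 0.410|/√(π²+ln²0.410) = 0.273.
t_p = π/ω_d ⇒ ω_d = 460 rad/s; then ω_n = ω_d/√(1−ζ²) = 478 rad/s.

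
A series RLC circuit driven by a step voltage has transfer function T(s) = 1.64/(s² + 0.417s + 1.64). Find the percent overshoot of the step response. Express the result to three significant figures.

Comparing the denominator to s² + 2ζω_n s + ω_n²: ω_n = √1.64 = 1.28 rad/s, and 2ζω_n = 0.417 so ζ = 0.417/(2·1.28) = 0.163.
%OS = 100 e^{−πζ/√(1−ζ²)} with ζ = 0.163 gives 59.5%.

%OS ≈ 59.5%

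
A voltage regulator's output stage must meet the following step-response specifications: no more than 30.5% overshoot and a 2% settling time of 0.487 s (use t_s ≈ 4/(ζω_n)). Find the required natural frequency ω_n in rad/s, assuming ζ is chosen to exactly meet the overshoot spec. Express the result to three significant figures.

ω_n ≈ 23.2 rad/s

ζ = −ln(OS)/√(π² + (ln OS)²). With OS = 0.305, ln OS = −1.187 and ζ = 1.187/3.359 = 0.354.
From t_s ≈ 4/(ζω_n): ω_n = 4/(ζ·t_s) = 4/(0.354·0.487) = 23.2 rad/s.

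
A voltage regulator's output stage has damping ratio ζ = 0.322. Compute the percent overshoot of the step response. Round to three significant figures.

For an underdamped second-order system, %OS = 100·exp(−πζ/√(1−ζ²)).
πζ/√(1−ζ²) = π·0.322/√(1−0.104) = 1.069, so %OS = 100·e^(−1.069) = 34.4%.

%OS ≈ 34.4%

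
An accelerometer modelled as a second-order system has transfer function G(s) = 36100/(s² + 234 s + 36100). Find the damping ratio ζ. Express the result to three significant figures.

ω_n = √36100 = 190 rad/s; ζ = 234/(2·190) = 0.616.

ζ ≈ 0.616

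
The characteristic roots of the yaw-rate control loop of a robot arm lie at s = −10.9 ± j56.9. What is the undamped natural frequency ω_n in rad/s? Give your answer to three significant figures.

ω_n ≈ 57.9 rad/s

The poles are at −σ ± jω_d with σ = 10.9 and ω_d = 56.9, so ω_n = √(σ²+ω_d²) = 57.9 rad/s and ζ = σ/ω_n = 0.188.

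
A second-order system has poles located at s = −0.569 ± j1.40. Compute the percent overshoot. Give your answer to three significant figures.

%OS ≈ 27.9%

The poles are at −σ ± jω_d with σ = 0.569 and ω_d = 1.40, so ω_n = √(σ²+ω_d²) = 1.51 rad/s and ζ = σ/ω_n = 0.377.
%OS = 100·exp(−πζ/√(1−ζ²)) = 27.9%.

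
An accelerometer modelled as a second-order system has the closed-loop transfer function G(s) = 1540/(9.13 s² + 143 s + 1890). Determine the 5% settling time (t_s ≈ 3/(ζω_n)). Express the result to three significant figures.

t_s ≈ 0.383 s

Dividing through by 9.13: denominator becomes s² + 15.66 s + 207.0.
So ω_n = √207.0 = 14.4 rad/s and ζ = 15.66/(2·14.4) = 0.544.
t_s ≈ 3/(ζω_n) = 0.383 s.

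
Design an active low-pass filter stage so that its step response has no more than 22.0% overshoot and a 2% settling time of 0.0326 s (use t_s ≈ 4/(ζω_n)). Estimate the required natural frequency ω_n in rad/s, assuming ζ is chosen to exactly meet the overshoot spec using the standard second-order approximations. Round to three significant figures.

ζ = −ln(OS)/√(π² + (ln OS)²). With OS = 0.220, ln OS = −1.514 and ζ = 1.514/3.487 = 0.434.
Then ω_n = 4/(ζ t_s) = 4/(0.434 × 0.0326) = 283 rad/s.

ω_n ≈ 283 rad/s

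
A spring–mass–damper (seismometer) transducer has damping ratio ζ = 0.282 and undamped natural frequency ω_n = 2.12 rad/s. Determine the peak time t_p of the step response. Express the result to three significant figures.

The damped frequency is ω_d = ω_n√(1−ζ²) = 2.12·√(1−0.0795) = 2.03 rad/s.
Peak time t_p = π/ω_d = π/2.03 = 1.54 s.

t_p ≈ 1.54 s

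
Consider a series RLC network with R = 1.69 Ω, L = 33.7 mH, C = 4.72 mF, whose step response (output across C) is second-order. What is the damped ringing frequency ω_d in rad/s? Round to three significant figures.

ω_d ≈ 75.2 rad/s

For a series RLC circuit (capacitor voltage as output), ω_n = 1/√(LC) = 1/√(33.7 mH · 4.72 mF) = 79.3 rad/s.
ζ = (R/2)·√(C/L) = (1.69/2)·√(4.72 mF/33.7 mH) = 0.316.
ω_d = ω_n√(1−ζ²) = 75.2 rad/s.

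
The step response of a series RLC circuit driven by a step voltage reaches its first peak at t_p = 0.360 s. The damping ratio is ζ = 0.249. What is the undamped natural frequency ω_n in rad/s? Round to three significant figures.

Peak time t_p = π/ω_d, so ω_d = π/t_p = π/0.360 = 8.73 rad/s.
ω_n = ω_d/√(1−ζ²) = 8.73/√0.938 = 9.01 rad/s.

ω_n ≈ 9.01 rad/s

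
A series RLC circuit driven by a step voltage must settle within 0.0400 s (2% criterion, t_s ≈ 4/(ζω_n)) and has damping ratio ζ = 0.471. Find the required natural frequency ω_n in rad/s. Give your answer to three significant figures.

ω_n ≈ 212 rad/s

Rearranging t_s ≈ 4/(ζω_n) gives ω_n = 4/(ζ·t_s) = 4/(0.471 × 0.0400) = 212 rad/s.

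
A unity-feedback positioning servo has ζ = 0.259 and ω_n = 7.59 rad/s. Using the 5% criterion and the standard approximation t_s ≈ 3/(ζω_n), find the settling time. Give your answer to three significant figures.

t_s ≈ 3/(ζω_n) = 3/(0.259 × 7.59) = 1.53 s.

t_s ≈ 1.53 s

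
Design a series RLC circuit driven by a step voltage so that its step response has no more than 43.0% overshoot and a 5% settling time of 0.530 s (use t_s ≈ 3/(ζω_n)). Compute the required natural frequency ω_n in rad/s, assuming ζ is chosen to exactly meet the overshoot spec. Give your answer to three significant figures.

ω_n ≈ 21.8 rad/s

From %OS = 100·exp(−πζ/√(1−ζ²)), invert to get ζ = −ln(OS)/√(π² + ln²(OS)) with OS = 0.430.
−ln 0.430 = 0.8440, so ζ = 0.8440/√(π² + 0.7123) = 0.259.
From t_s ≈ 3/(ζω_n): ω_n = 3/(ζ·t_s) = 3/(0.259·0.530) = 21.8 rad/s.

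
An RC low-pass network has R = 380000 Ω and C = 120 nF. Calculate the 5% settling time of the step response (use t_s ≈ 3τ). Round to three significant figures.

t_s ≈ 0.137 s

τ = RC = 380000 × 120 nF = 0.0456 s.
t_s ≈ 3τ = 0.137 s.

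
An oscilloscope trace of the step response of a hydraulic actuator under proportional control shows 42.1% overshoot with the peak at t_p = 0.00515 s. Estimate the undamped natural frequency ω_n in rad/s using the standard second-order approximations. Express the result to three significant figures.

From the overshoot, ζ = −ln(OS)/√(π²+ln²(OS)) = 0.265.
From t_p = π/ω_d, ω_d = π/0.00515 = 610 rad/s, so ω_n = ω_d/√(1−ζ²) = 633 rad/s.

ω_n ≈ 633 rad/s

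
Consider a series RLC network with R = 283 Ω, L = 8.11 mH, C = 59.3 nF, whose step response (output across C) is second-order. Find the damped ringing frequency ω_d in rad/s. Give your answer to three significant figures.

ω_d ≈ 42100 rad/s

For a series RLC circuit (capacitor voltage as output), ω_n = 1/√(LC) = 1/√(8.11 mH · 59.3 nF) = 45600 rad/s.
ζ = (R/2)·√(C/L) = (283/2)·√(59.3 nF/8.11 mH) = 0.383.
ω_d = 45600·√(1 − 0.383²) = 42100 rad/s.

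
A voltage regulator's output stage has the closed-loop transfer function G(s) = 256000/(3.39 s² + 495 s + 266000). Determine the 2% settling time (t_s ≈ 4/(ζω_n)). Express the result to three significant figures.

t_s ≈ 0.0548 s

Dividing through by 3.39: denominator becomes s² + 146.0 s + 78470.
So ω_n = √78470 = 280 rad/s and ζ = 146.0/(2·280) = 0.261.
t_s ≈ 4/(ζω_n) = 0.0548 s.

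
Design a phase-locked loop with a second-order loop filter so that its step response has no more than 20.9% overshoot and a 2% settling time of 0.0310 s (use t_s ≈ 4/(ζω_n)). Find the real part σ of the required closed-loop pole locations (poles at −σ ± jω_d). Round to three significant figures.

The settling-time spec alone fixes σ = ζω_n = 4/t_s = 4/0.0310 = 129.
(Overshoot then fixes ζ = 0.446 and hence ω_d = σ·√(1−ζ²)/ζ = 259 rad/s.)

σ ≈ 129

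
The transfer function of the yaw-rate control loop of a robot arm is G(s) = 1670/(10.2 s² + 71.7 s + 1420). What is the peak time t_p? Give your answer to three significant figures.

t_p ≈ 0.279 s

Dividing through by 10.2: denominator becomes s² + 7.029 s + 139.2.
So ω_n = √139.2 = 11.8 rad/s and ζ = 7.029/(2·11.8) = 0.298.
ω_d = 11.8·√(1 − 0.298²) = 11.3 rad/s. t_p = π/ω_d = 0.279 s.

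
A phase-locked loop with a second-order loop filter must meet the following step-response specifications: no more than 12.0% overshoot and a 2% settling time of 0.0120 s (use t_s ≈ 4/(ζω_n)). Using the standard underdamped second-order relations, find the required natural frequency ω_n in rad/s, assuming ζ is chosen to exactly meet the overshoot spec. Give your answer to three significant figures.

ω_n ≈ 596 rad/s

Inverting the overshoot relation: ζ = |ln 0.120|/√(π² + ln²0.120) = 0.559.
From t_s ≈ 4/(ζω_n): ω_n = 4/(ζ·t_s) = 4/(0.559·0.0120) = 596 rad/s.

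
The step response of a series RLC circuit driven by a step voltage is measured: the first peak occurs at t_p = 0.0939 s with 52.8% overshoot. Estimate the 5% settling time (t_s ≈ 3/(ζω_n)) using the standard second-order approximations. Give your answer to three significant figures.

ζ from %OS: ζ = |ln 0.528|/√(π²+ln²0.528) = 0.199.
From t_p = π/ω_d, ω_d = π/0.0939 = 33.5 rad/s, so ω_n = ω_d/√(1−ζ²) = 34.1 rad/s.
t_s ≈ 3/(ζω_n) = 3/(0.199·34.1) = 0.441 s.

t_s ≈ 0.441 s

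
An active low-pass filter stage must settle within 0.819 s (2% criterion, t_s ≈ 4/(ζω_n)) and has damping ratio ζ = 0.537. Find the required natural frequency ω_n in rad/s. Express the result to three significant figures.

Rearranging t_s ≈ 4/(ζω_n) gives ω_n = 4/(ζ·t_s) = 4/(0.537 × 0.819) = 9.09 rad/s.

ω_n ≈ 9.09 rad/s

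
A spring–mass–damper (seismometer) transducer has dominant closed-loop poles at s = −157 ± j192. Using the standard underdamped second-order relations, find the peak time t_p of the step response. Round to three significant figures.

t_p = π/ω_d with ω_d = 192 (the imaginary part), so t_p = 0.0164 s.

t_p ≈ 0.0164 s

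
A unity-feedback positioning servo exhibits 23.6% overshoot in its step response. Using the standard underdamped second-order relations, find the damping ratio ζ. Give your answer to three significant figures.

From %OS = 100·exp(−πζ/√(1−ζ²)), invert to get ζ = −ln(OS)/√(π² + ln²(OS)) with OS = 0.236.
−ln 0.236 = 1.444, so ζ = 1.444/√(π² + 2.085) = 0.418.

ζ ≈ 0.418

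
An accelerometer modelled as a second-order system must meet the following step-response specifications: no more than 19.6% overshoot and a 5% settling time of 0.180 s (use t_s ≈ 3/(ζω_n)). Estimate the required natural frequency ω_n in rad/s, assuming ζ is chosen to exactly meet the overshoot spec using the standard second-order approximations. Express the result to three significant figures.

ω_n ≈ 36.2 rad/s

ζ = −ln(OS)/√(π² + (ln OS)²). With OS = 0.196, ln OS = −1.630 and ζ = 1.630/3.539 = 0.460.
From t_s ≈ 3/(ζω_n): ω_n = 3/(ζ·t_s) = 3/(0.460·0.180) = 36.2 rad/s.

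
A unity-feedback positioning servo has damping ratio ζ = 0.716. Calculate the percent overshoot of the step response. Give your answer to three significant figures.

%OS ≈ 3.99%

For an underdamped second-order system, %OS = 100·exp(−πζ/√(1−ζ²)).
πζ/√(1−ζ²) = π·0.716/√(1−0.513) = 3.222, so %OS = 100·e^(−3.222) = 3.99%.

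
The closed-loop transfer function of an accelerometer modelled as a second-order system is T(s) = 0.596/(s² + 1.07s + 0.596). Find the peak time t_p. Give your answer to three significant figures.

Comparing the denominator to s² + 2ζω_n s + ω_n²: ω_n = √0.596 = 0.772 rad/s, and 2ζω_n = 1.07 so ζ = 1.07/(2·0.772) = 0.693.
ω_d = ω_n√(1−ζ²) = 0.557 rad/s. Then t_p = π/ω_d = 5.64 s.

t_p ≈ 5.64 s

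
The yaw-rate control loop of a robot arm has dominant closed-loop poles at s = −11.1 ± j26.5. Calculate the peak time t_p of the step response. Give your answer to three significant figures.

t_p ≈ 0.119 s

t_p = π/ω_d with ω_d = 26.5 (the imaginary part), so t_p = 0.119 s.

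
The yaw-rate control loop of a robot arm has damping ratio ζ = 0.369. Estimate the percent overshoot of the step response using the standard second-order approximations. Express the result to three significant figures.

For an underdamped second-order system, %OS = 100·exp(−πζ/√(1−ζ²)).
πζ/√(1−ζ²) = π·0.369/√(1−0.136) = 1.247, so %OS = 100·e^(−1.247) = 28.7%.

%OS ≈ 28.7%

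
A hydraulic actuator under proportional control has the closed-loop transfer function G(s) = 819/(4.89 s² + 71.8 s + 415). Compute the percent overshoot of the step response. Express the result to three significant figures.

Dividing through by 4.89: denominator becomes s² + 14.68 s + 84.87.
So ω_n = √84.87 = 9.21 rad/s and ζ = 14.68/(2·9.21) = 0.797.
%OS = 100 e^{−πζ/√(1−ζ²)} with ζ = 0.797 gives 1.59%.

%OS ≈ 1.59%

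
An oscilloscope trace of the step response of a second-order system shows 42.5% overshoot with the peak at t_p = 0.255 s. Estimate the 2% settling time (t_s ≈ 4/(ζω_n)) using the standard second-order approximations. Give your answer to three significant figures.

t_s ≈ 1.19 s

ζ from %OS: ζ = |ln 0.425|/√(π²+ln²0.425) = 0.263.
From t_p = π/ω_d, ω_d = π/0.255 = 12.3 rad/s, so ω_n = ω_d/√(1−ζ²) = 12.8 rad/s.
t_s ≈ 4/(ζω_n) = 4/(0.263·12.8) = 1.19 s.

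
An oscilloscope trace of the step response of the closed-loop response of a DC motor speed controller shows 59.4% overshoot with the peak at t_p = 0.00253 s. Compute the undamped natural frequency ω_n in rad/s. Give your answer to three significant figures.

ω_n ≈ 1260 rad/s

ζ from %OS: ζ = |ln 0.594|/√(π²+ln²0.594) = 0.164.
t_p = π/ω_d ⇒ ω_d = 1240 rad/s; then ω_n = ω_d/√(1−ζ²) = 1260 rad/s.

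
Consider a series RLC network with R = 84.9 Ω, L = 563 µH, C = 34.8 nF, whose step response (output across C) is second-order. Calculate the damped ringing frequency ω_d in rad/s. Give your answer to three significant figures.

For a series RLC circuit (capacitor voltage as output), ω_n = 1/√(LC) = 1/√(563 µH · 34.8 nF) = 226000 rad/s.
ζ = (R/2)·√(C/L) = (84.9/2)·√(34.8 nF/563 µH) = 0.334.
The damped frequency ω_d = ω_n√(1−ζ²) = 213000 rad/s.

ω_d ≈ 213000 rad/s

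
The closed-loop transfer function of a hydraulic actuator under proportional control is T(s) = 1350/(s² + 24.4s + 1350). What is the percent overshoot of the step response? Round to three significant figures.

ω_n = √1350 = 36.7 rad/s; ζ = 24.4/(2·36.7) = 0.332.
Overshoot: exp(−π·0.332/√(1−0.332²)) = 0.331, i.e. 33.1%.

%OS ≈ 33.1%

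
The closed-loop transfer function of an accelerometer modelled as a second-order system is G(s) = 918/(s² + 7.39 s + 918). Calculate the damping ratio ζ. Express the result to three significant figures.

ζ ≈ 0.122

ω_n = √918 = 30.3 rad/s; ζ = 7.39/(2·30.3) = 0.122.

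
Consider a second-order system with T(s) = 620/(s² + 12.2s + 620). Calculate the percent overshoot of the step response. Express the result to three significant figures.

Matching coefficients with s² + 2ζω_n s + ω_n² gives ω_n² = 620 ⇒ ω_n = 24.9 rad/s, and ζ = 12.2/(2ω_n) = 0.245.
Overshoot: exp(−π·0.245/√(1−0.245²)) = 0.452, i.e. 45.2%.

%OS ≈ 45.2%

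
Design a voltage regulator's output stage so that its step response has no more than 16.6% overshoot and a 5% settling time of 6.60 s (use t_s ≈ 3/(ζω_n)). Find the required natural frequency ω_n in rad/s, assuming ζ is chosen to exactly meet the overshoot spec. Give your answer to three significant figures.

ω_n ≈ 0.916 rad/s

From %OS = 100·exp(−πζ/√(1−ζ²)), invert to get ζ = −ln(OS)/√(π² + ln²(OS)) with OS = 0.166.
−ln 0.166 = 1.796, so ζ = 1.796/√(π² + 3.225) = 0.496.
Then ω_n = 3/(ζ t_s) = 3/(0.496 × 6.60) = 0.916 rad/s.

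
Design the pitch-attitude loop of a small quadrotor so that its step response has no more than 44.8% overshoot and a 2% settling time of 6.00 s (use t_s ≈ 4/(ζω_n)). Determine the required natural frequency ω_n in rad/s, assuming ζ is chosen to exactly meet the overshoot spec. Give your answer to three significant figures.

ω_n ≈ 2.69 rad/s

ζ = −ln(OS)/√(π² + (ln OS)²). With OS = 0.448, ln OS = −0.8030 and ζ = 0.8030/3.243 = 0.248.
From t_s ≈ 4/(ζω_n): ω_n = 4/(ζ·t_s) = 4/(0.248·6.00) = 2.69 rad/s.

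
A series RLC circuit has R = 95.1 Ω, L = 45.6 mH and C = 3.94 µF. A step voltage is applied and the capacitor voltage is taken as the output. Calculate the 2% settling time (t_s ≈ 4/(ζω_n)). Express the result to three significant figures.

t_s ≈ 0.00384 s

For a series RLC circuit (capacitor voltage as output), ω_n = 1/√(LC) = 1/√(45.6 mH · 3.94 µF) = 2360 rad/s.
ζ = (R/2)·√(C/L) = (95.1/2)·√(3.94 µF/45.6 mH) = 0.442.
t_s ≈ 4/(ζω_n) = 0.00384 s.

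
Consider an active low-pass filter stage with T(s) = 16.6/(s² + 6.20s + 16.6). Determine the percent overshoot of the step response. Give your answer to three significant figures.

Matching coefficients with s² + 2ζω_n s + ω_n² gives ω_n² = 16.6 ⇒ ω_n = 4.07 rad/s, and ζ = 6.20/(2ω_n) = 0.761.
Overshoot: exp(−π·0.761/√(1−0.761²)) = 0.0251, i.e. 2.51%.

%OS ≈ 2.51%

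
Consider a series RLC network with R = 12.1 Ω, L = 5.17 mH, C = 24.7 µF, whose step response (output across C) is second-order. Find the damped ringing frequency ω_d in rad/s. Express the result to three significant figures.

ω_d ≈ 2540 rad/s

For a series RLC circuit (capacitor voltage as output), ω_n = 1/√(LC) = 1/√(5.17 mH · 24.7 µF) = 2800 rad/s.
ζ = (R/2)·√(C/L) = (12.1/2)·√(24.7 µF/5.17 mH) = 0.418.
ω_d = ω_n√(1−ζ²) = 2540 rad/s.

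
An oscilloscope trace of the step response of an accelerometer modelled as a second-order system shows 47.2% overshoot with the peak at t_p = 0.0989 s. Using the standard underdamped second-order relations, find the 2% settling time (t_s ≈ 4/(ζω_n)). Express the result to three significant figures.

t_s ≈ 0.527 s

From the overshoot, ζ = −ln(OS)/√(π²+ln²(OS)) = 0.232.
From t_p = π/ω_d, ω_d = π/0.0989 = 31.8 rad/s, so ω_n = ω_d/√(1−ζ²) = 32.7 rad/s.
t_s ≈ 4/(ζω_n) = 4/(0.232·32.7) = 0.527 s.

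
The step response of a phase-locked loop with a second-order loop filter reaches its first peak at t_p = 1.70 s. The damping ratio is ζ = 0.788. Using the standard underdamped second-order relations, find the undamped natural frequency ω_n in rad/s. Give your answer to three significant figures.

ω_n ≈ 3.00 rad/s

Peak time t_p = π/ω_d, so ω_d = π/t_p = π/1.70 = 1.85 rad/s.
ω_n = ω_d/√(1−ζ²) = 1.85/√0.379 = 3.00 rad/s.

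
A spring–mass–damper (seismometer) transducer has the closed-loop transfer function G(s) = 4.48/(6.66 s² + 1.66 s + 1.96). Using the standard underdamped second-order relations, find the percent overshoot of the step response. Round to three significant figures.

%OS ≈ 47.6%

Dividing through by 6.66: denominator becomes s² + 0.2492 s + 0.2943.
So ω_n = √0.2943 = 0.542 rad/s and ζ = 0.2492/(2·0.542) = 0.230.
%OS = 100 e^{−πζ/√(1−ζ²)} with ζ = 0.230 gives 47.6%.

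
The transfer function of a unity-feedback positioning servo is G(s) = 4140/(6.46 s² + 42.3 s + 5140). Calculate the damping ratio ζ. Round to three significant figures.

Dividing through by 6.46: denominator becomes s² + 6.548 s + 795.7.
So ω_n = √795.7 = 28.2 rad/s and ζ = 6.548/(2·28.2) = 0.116.

ζ ≈ 0.116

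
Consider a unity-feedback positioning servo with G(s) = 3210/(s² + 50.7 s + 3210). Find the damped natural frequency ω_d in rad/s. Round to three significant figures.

Matching coefficients with s² + 2ζω_n s + ω_n² gives ω_n² = 3210 ⇒ ω_n = 56.7 rad/s, and ζ = 50.7/(2ω_n) = 0.447.
The damped frequency ω_d = ω_n√(1−ζ²) = 50.7 rad/s.

ω_d ≈ 50.7 rad/s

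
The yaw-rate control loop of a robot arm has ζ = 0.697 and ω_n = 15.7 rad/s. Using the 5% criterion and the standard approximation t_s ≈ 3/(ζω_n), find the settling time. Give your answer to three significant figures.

t_s ≈ 0.274 s

t_s ≈ 3/(ζω_n) = 3/(0.697 × 15.7) = 0.274 s.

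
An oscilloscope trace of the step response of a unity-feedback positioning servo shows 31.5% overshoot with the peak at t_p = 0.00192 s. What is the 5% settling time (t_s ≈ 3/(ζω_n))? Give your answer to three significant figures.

The overshoot fixes ζ = −ln(OS)/√(π²+ln²(OS)) = 0.345.
From t_p = π/ω_d, ω_d = π/0.00192 = 1640 rad/s, so ω_n = ω_d/√(1−ζ²) = 1740 rad/s.
t_s ≈ 3/(ζω_n) = 3/(0.345·1740) = 0.00499 s.

t_s ≈ 0.00499 s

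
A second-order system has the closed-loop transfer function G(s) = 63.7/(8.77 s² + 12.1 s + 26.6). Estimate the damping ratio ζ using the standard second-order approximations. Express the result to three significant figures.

Dividing through by 8.77: denominator becomes s² + 1.380 s + 3.033.
So ω_n = √3.033 = 1.74 rad/s and ζ = 1.380/(2·1.74) = 0.396.

ζ ≈ 0.396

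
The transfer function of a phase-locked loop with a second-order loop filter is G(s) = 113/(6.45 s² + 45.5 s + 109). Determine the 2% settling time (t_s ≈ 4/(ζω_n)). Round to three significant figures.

Dividing through by 6.45: denominator becomes s² + 7.054 s + 16.90.
So ω_n = √16.90 = 4.11 rad/s and ζ = 7.054/(2·4.11) = 0.858.
t_s ≈ 4/(ζω_n) = 1.13 s.

t_s ≈ 1.13 s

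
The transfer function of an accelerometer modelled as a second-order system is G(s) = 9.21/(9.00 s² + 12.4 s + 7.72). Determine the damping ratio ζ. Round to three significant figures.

ζ ≈ 0.744

Dividing through by 9.00: denominator becomes s² + 1.378 s + 0.8578.
So ω_n = √0.8578 = 0.926 rad/s and ζ = 1.378/(2·0.926) = 0.744.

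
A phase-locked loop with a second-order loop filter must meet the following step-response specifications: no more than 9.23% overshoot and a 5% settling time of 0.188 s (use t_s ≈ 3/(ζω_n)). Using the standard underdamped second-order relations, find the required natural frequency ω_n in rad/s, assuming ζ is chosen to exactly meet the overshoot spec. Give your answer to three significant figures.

From %OS = 100·exp(−πζ/√(1−ζ²)), invert to get ζ = −ln(OS)/√(π² + ln²(OS)) with OS = 0.0923.
−ln 0.0923 = 2.383, so ζ = 2.383/√(π² + 5.677) = 0.604.
From t_s ≈ 3/(ζω_n): ω_n = 3/(ζ·t_s) = 3/(0.604·0.188) = 26.4 rad/s.

ω_n ≈ 26.4 rad/s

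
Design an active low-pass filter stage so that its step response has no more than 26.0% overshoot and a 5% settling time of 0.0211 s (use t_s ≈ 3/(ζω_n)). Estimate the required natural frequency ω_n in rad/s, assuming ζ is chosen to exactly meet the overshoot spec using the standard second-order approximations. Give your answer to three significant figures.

ω_n ≈ 361 rad/s

Inverting the overshoot relation: ζ = |ln 0.260|/√(π² + ln²0.260) = 0.394.
Then ω_n = 3/(ζ t_s) = 3/(0.394 × 0.0211) = 361 rad/s.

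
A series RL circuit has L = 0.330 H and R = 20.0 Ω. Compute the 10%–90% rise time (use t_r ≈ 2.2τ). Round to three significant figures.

τ = L/R = 0.330/20.0 = 0.0165 s.
t_r ≈ 2.2τ = 0.0363 s.

t_r ≈ 0.0363 s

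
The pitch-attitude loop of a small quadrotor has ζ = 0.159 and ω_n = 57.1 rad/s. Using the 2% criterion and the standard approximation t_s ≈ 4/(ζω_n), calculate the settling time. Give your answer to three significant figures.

t_s ≈ 0.441 s

t_s ≈ 4/(ζω_n) = 4/(0.159 × 57.1) = 0.441 s.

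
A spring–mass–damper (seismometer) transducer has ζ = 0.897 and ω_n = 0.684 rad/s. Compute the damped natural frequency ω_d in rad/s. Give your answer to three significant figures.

ω_d ≈ 0.302 rad/s

ω_d = ω_n√(1−ζ²) = 0.684·√0.195 = 0.302 rad/s.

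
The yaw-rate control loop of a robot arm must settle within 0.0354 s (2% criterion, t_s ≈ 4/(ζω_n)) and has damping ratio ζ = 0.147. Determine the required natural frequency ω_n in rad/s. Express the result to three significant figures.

Rearranging t_s ≈ 4/(ζω_n) gives ω_n = 4/(ζ·t_s) = 4/(0.147 × 0.0354) = 769 rad/s.

ω_n ≈ 769 rad/s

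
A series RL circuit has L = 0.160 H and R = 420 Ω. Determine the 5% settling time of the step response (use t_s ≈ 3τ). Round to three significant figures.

τ = L/R = 0.160/420 = 0.000381 s.
t_s ≈ 3τ = 0.00114 s.

t_s ≈ 0.00114 s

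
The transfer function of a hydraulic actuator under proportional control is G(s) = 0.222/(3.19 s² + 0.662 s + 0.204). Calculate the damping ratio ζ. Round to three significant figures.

Dividing through by 3.19: denominator becomes s² + 0.2075 s + 0.06395.
So ω_n = √0.06395 = 0.253 rad/s and ζ = 0.2075/(2·0.253) = 0.410.

ζ ≈ 0.410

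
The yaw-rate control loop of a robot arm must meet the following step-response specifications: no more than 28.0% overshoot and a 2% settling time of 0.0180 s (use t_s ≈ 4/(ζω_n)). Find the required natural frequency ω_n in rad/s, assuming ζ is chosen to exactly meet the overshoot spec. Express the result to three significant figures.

ω_n ≈ 592 rad/s

Inverting the overshoot relation: ζ = |ln 0.280|/√(π² + ln²0.280) = 0.376.
From t_s ≈ 4/(ζω_n): ω_n = 4/(ζ·t_s) = 4/(0.376·0.0180) = 592 rad/s.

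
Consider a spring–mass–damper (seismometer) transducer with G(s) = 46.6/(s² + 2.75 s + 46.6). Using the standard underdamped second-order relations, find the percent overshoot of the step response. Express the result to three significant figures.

ω_n = √46.6 = 6.83 rad/s; ζ = 2.75/(2·6.83) = 0.201.
%OS = 100 e^{−πζ/√(1−ζ²)} with ζ = 0.201 gives 52.4%.

%OS ≈ 52.4%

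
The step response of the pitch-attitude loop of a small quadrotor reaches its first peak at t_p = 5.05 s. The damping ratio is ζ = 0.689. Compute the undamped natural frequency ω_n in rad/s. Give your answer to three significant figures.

Peak time t_p = π/ω_d, so ω_d = π/t_p = π/5.05 = 0.622 rad/s.
ω_n = ω_d/√(1−ζ²) = 0.622/√0.525 = 0.858 rad/s.

ω_n ≈ 0.858 rad/s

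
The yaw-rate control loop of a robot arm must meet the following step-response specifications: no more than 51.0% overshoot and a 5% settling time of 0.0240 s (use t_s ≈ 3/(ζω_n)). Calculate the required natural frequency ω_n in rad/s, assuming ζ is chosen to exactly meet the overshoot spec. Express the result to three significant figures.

From %OS = 100·exp(−πζ/√(1−ζ²)), invert to get ζ = −ln(OS)/√(π² + ln²(OS)) with OS = 0.510.
−ln 0.510 = 0.6733, so ζ = 0.6733/√(π² + 0.4534) = 0.210.
Then ω_n = 3/(ζ t_s) = 3/(0.210 × 0.0240) = 596 rad/s.

ω_n ≈ 596 rad/s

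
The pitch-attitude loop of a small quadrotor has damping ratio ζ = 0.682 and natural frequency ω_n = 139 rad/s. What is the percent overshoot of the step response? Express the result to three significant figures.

%OS ≈ 5.34%

For an underdamped second-order system, %OS = 100·exp(−πζ/√(1−ζ²)).
πζ/√(1−ζ²) = π·0.682/√(1−0.465) = 2.930, so %OS = 100·e^(−2.930) = 5.34%.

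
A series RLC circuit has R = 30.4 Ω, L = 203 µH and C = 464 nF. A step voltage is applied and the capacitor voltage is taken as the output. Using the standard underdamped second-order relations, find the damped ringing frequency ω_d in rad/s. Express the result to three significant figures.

For a series RLC circuit (capacitor voltage as output), ω_n = 1/√(LC) = 1/√(203 µH · 464 nF) = 103000 rad/s.
ζ = (R/2)·√(C/L) = (30.4/2)·√(464 nF/203 µH) = 0.727.
ω_d = ω_n√(1−ζ²) = 70800 rad/s.

ω_d ≈ 70800 rad/s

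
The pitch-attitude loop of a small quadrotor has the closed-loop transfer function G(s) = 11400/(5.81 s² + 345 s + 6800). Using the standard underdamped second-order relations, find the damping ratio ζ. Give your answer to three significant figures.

ζ ≈ 0.868

Dividing through by 5.81: denominator becomes s² + 59.38 s + 1170.
So ω_n = √1170 = 34.2 rad/s and ζ = 59.38/(2·34.2) = 0.868.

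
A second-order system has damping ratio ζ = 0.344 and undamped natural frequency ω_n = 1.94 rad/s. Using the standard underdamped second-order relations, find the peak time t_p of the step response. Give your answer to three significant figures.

The damped frequency is ω_d = ω_n√(1−ζ²) = 1.94·√(1−0.118) = 1.82 rad/s.
Peak time t_p = π/ω_d = π/1.82 = 1.72 s.

t_p ≈ 1.72 s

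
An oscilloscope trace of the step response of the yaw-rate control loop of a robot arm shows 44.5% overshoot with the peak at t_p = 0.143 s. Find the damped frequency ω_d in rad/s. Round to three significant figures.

ω_d ≈ 22.0 rad/s

t_p = π/ω_d, so ω_d = π/0.143 = 22.0 rad/s.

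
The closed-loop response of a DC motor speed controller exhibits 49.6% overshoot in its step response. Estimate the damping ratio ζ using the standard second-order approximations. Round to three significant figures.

ζ = −ln(OS)/√(π² + (ln OS)²). With OS = 0.496, ln OS = −0.7012 and ζ = 0.7012/3.219 = 0.218.

ζ ≈ 0.218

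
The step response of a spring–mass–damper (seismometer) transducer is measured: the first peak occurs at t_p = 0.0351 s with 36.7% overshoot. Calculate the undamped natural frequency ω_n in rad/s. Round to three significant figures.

ω_n ≈ 93.9 rad/s

From the overshoot, ζ = −ln(OS)/√(π²+ln²(OS)) = 0.304.
t_p = π/ω_d ⇒ ω_d = 89.5 rad/s; then ω_n = ω_d/√(1−ζ²) = 93.9 rad/s.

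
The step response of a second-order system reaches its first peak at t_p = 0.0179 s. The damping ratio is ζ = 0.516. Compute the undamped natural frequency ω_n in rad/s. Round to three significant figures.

ω_n ≈ 205 rad/s

Peak time t_p = π/ω_d, so ω_d = π/t_p = π/0.0179 = 176 rad/s.
ω_n = ω_d/√(1−ζ²) = 176/√0.734 = 205 rad/s.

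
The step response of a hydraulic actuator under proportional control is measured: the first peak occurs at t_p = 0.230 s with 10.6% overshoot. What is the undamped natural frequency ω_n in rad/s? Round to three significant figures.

ω_n ≈ 16.8 rad/s

The overshoot fixes ζ = −ln(OS)/√(π²+ln²(OS)) = 0.581.
t_p = π/ω_d ⇒ ω_d = 13.7 rad/s; then ω_n = ω_d/√(1−ζ²) = 16.8 rad/s.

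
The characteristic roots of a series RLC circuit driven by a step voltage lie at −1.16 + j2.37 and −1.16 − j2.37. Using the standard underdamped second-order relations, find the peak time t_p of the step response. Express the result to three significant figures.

t_p ≈ 1.33 s

t_p = π/ω_d with ω_d = 2.37 (the imaginary part), so t_p = 1.33 s.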